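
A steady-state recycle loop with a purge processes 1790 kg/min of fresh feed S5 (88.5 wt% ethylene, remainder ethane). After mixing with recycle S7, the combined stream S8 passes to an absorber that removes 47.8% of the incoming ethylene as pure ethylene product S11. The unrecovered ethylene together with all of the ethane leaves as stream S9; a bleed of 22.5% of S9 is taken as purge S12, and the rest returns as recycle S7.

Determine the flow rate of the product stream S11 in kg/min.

ethylene in S8: m_A = 1790×0.885 + (1−0.225)·(1−0.478)·m_A, so m_A = 1584.2/0.5955 = 2660.4 kg/min.
Product S11 = 0.478×2660.4 = 1271.7 kg/min.

1272 kg/min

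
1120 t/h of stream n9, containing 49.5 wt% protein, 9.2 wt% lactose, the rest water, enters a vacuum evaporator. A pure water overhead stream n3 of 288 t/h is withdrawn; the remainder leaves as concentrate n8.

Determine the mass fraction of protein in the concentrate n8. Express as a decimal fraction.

protein is not removed: 1120×0.495 = 554.4 t/h of protein enters n8.
Concentrate = 1120 − 288 = 832 t/h.
Mass fraction = 554.4/832 = 0.6663.

0.6663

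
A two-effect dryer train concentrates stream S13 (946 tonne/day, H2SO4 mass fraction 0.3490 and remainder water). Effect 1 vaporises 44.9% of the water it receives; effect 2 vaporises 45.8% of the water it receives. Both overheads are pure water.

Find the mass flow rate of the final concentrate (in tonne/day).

514.1 tonne/day

water in feed = 946×0.651 = 615.85 tonne/day.
After stage 1: water left = (1−0.449)×615.85 = 339.33; stream total = 669.49 tonne/day.
After stage 2: water left = (1−0.458)×339.33 = 183.92; final concentrate = 514.07 tonne/day.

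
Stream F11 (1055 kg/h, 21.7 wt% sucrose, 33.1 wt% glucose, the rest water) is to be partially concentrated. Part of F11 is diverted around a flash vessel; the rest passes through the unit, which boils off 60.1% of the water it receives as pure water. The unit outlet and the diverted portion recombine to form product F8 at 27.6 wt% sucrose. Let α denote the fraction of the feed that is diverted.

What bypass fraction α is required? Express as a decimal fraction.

All 1055×0.217 = 228.94 kg/h of sucrose reaches F8, so F8 = 228.94/0.276 = 829.47 kg/h and vapour = 225.53 kg/h.
The evaporator receives (1−α)·1055 of feed at 0.452 water and removes 0.601 of that water:
0.601×0.452×(1−α)×1055 = 225.53
(1−α) = 225.53/286.59 = 0.7869;  α = 0.2131.

0.213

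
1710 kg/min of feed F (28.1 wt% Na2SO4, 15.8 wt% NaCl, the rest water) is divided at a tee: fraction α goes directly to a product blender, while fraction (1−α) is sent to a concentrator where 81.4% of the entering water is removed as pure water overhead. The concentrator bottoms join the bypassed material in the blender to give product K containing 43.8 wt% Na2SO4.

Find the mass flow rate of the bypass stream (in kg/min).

All 1710×0.281 = 480.51 kg/min of Na2SO4 reaches K, so K = 480.51/0.438 = 1097.1 kg/min and vapour = 612.95 kg/min.
The evaporator receives (1−α)·1710 of feed at 0.561 water and removes 0.814 of that water:
0.814×0.561×(1−α)×1710 = 612.95
(1−α) = 612.95/780.88 = 0.7849;  α = 0.2151.
Bypass flow = 0.2151×1710 = 367.75 kg/min.

367.7 kg/min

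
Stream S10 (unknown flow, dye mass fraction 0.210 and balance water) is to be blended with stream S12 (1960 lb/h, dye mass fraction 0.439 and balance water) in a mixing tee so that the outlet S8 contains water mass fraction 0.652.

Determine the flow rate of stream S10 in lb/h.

1292 lb/h

Let S10 be the unknown flow. Total out = 1960 + S10.
water balance: 1099.6 + 0.790·S10 = 0.652·(1960 + S10)
(0.790 − 0.652)·S10 = 0.652×1960 − 1099.6 = 178.36
S10 = 178.36 / 0.138 = 1292.5 lb/h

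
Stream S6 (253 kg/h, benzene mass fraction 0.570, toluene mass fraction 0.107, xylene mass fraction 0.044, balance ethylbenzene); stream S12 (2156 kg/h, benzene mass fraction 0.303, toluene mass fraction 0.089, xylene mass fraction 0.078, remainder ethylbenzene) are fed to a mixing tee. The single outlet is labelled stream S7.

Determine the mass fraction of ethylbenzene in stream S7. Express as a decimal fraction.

0.504

Total flow out = 253 + 2156 = 2409 kg/h.
ethylbenzene in = 253×0.279 + 2156×0.530 = 1213.3 kg/h.
ethylbenzene mass fraction in S7 = 1213.3/2409 = 0.504.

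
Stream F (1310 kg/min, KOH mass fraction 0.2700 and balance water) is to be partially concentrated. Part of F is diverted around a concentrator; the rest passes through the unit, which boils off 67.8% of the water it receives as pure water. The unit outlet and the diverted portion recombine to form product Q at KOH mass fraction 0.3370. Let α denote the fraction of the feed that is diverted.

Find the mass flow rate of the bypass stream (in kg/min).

783.8 kg/min

All 1310×0.270 = 353.7 kg/min of KOH reaches Q, so Q = 353.7/0.337 = 1049.6 kg/min and vapour = 260.45 kg/min.
The evaporator receives (1−α)·1310 of feed at 0.730 water and removes 0.678 of that water:
0.678×0.730×(1−α)×1310 = 260.45
(1−α) = 260.45/648.37 = 0.4017;  α = 0.5983.
Bypass flow = 0.5983×1310 = 783.78 kg/min.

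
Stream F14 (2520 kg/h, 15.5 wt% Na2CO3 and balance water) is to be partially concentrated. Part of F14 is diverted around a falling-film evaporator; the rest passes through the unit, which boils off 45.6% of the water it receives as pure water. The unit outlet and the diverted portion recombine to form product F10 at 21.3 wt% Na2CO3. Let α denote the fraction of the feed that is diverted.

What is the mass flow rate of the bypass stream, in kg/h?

739.1 kg/h

All 2520×0.155 = 390.6 kg/h of Na2CO3 reaches F10, so F10 = 390.6/0.213 = 1833.8 kg/h and vapour = 686.2 kg/h.
The evaporator receives (1−α)·2520 of feed at 0.845 water and removes 0.456 of that water:
0.456×0.845×(1−α)×2520 = 686.2
(1−α) = 686.2/971.01 = 0.7067;  α = 0.2933.
Bypass flow = 0.2933×2520 = 739.15 kg/h.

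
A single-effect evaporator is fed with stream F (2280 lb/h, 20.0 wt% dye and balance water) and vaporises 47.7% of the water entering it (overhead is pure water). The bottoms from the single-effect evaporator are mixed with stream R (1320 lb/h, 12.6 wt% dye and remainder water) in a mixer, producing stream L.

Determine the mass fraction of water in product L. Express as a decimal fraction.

0.772

Vapour removed = 0.477×0.800×2280 = 870.05 lb/h; concentrate = 1410 lb/h.
water reaching the mixer = 953.95 (from concentrate) + 1320×0.874 = 2107.6 lb/h.
Product flow = 1410 + 1320 = 2730 lb/h; water fraction = 0.772.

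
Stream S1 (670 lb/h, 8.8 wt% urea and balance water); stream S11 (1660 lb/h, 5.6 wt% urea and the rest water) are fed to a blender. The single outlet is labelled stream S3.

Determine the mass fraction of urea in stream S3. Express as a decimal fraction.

0.065

Total flow out = 670 + 1660 = 2330 lb/h.
urea in = 670×0.088 + 1660×0.056 = 151.92 lb/h.
urea mass fraction in S3 = 151.92/2330 = 0.065.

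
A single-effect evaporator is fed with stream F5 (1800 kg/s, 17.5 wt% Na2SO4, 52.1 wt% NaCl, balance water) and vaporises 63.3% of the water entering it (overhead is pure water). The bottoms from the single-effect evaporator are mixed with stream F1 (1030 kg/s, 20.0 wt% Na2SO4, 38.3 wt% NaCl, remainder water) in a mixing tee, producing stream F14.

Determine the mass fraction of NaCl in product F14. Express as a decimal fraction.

Vapour removed = 0.633×0.304×1800 = 346.38 kg/s; concentrate = 1453.6 kg/s.
NaCl reaching the mixer = 937.8 (from concentrate) + 1030×0.383 = 1332.3 kg/s.
Product flow = 1453.6 + 1030 = 2483.6 kg/s; NaCl fraction = 0.536.

0.536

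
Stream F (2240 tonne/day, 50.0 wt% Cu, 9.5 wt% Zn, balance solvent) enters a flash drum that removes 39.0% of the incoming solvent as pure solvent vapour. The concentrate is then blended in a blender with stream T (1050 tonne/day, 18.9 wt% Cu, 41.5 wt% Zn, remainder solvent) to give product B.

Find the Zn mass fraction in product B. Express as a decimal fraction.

0.221

Vapour removed = 0.390×0.405×2240 = 353.81 tonne/day; concentrate = 1886.2 tonne/day.
Zn reaching the mixer = 212.8 (from concentrate) + 1050×0.415 = 648.55 tonne/day.
Product flow = 1886.2 + 1050 = 2936.2 tonne/day; Zn fraction = 0.221.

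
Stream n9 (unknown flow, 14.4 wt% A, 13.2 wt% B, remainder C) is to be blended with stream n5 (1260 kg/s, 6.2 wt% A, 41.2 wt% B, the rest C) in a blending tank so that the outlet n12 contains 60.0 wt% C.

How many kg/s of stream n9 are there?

Let n9 be the unknown flow. Total out = 1260 + n9.
C balance: 662.76 + 0.724·n9 = 0.600·(1260 + n9)
(0.724 − 0.600)·n9 = 0.600×1260 − 662.76 = 93.24
n9 = 93.24 / 0.124 = 751.94 kg/s

751.9 kg/s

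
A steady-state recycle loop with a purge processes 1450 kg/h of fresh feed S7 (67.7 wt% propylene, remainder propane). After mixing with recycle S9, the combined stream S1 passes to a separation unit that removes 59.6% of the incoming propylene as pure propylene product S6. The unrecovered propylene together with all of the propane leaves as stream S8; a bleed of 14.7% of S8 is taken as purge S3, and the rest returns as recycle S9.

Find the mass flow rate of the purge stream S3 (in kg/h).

557.3 kg/h

propane enters only via S7 and leaves only via the purge: 1450×0.323 = 0.147×(propane in S8), and the separation unit passes all propane, so propane in S1 = propane in S8 = 3186.1 kg/h.
propylene in S1: m_A = 1450×0.677 + (1−0.147)·(1−0.596)·m_A, so m_A = 981.65/0.6554 = 1497.8 kg/h.
S8 = (1−0.596)×1497.8 + 3186.1 = 3791.2 kg/h.
Purge S3 = 0.147×3791.2 = 557.3 kg/h.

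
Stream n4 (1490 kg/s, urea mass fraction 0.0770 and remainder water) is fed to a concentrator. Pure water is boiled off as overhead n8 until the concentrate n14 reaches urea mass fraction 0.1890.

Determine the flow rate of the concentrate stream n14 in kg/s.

607 kg/s

urea is conserved: 1490×0.077 = 114.73 kg/s all reports to the concentrate.
Concentrate = 114.73/(target fraction) = 607.04 kg/s.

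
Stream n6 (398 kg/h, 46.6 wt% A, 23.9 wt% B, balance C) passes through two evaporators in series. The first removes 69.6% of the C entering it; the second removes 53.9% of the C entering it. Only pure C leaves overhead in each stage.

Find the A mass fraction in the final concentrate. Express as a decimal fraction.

C in feed = 398×0.295 = 117.41 kg/h.
After stage 1: C left = (1−0.696)×117.41 = 35.693; stream total = 316.28 kg/h.
After stage 2: C left = (1−0.539)×35.693 = 16.454; final concentrate = 297.04 kg/h.
A fraction = 185.47/297.04 = 0.624.

0.624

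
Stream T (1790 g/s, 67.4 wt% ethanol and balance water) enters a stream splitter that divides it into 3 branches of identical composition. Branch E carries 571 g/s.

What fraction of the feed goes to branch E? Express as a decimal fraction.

0.319

Fraction to E = 571/1790 = 0.3190.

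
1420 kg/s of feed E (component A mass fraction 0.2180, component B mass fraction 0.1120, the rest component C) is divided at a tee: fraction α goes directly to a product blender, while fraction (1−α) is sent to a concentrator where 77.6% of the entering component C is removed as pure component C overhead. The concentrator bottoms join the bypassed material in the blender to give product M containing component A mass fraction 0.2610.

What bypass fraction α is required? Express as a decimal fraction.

0.683

All 1420×0.218 = 309.56 kg/s of component A reaches M, so M = 309.56/0.261 = 1186.1 kg/s and vapour = 233.95 kg/s.
The evaporator receives (1−α)·1420 of feed at 0.670 component C and removes 0.776 of that component C:
0.776×0.670×(1−α)×1420 = 233.95
(1−α) = 233.95/738.29 = 0.3169;  α = 0.6831.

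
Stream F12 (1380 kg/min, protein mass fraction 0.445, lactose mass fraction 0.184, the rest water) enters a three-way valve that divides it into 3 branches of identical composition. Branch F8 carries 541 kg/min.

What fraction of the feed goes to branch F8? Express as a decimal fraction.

0.392

Fraction to F8 = 541/1380 = 0.3920.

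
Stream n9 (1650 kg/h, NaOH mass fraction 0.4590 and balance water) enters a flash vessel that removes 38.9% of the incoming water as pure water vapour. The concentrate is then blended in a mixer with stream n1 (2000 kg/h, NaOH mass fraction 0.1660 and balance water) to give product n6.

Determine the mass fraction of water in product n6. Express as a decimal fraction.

0.6702

Vapour removed = 0.389×0.541×1650 = 347.24 kg/h; concentrate = 1302.8 kg/h.
water reaching the mixer = 545.41 (from concentrate) + 2000×0.834 = 2213.4 kg/h.
Product flow = 1302.8 + 2000 = 3302.8 kg/h; water fraction = 0.6702.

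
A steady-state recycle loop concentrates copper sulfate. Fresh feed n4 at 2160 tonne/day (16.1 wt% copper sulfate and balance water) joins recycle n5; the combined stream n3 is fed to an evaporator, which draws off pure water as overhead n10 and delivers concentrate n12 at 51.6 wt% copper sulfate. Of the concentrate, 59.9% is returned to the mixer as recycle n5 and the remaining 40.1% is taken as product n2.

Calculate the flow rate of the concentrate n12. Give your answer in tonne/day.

Overall copper sulfate balance (none leaves overhead): copper sulfate in fresh feed = copper sulfate in product, i.e. 2160×0.161 = (1−0.599)·n12·0.516.
n12 = 347.76/(0.516×0.401) = 1680.7 tonne/day.

1681 tonne/day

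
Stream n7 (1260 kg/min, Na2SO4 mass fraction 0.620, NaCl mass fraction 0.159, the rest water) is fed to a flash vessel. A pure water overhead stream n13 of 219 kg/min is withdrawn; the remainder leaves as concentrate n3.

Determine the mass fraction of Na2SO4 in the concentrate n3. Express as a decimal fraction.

Na2SO4 is not removed: 1260×0.620 = 781.2 kg/min of Na2SO4 enters n3.
Concentrate = 1260 − 219 = 1041 kg/min.
Mass fraction = 781.2/1041 = 0.750.

0.750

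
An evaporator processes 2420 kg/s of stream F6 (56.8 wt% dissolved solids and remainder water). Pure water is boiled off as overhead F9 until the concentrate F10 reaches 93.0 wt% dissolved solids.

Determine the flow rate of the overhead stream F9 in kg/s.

dissolved solids is conserved: 2420×0.568 = 1374.6 kg/s all reports to the concentrate.
Concentrate = 1374.6/(target fraction) = 1478 kg/s.
Overhead = 2420 − 1478 = 941.98 kg/s.

942 kg/s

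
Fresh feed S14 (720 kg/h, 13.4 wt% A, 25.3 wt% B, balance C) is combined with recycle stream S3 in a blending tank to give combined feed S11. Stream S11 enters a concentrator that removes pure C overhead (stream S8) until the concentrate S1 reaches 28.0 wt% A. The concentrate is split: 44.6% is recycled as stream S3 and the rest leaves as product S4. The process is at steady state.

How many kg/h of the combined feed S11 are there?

997.4 kg/h

Overall A balance (none leaves overhead): A in fresh feed = A in product, i.e. 720×0.134 = (1−0.446)·S1·0.280.
S1 = 96.48/(0.280×0.554) = 621.97 kg/h.
Recycle S3 = 0.446×621.97 = 277.4 kg/h.
Combined feed S11 = 720 + 277.4 = 997.4 kg/h.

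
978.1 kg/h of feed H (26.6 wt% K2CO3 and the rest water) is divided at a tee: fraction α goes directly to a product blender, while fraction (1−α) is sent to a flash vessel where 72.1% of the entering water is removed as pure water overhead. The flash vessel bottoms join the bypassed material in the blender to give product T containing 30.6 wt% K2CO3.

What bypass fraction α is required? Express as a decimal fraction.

0.753

All 978.1×0.266 = 260.17 kg/h of K2CO3 reaches T, so T = 260.17/0.306 = 850.24 kg/h and vapour = 127.86 kg/h.
The evaporator receives (1−α)·978.1 of feed at 0.734 water and removes 0.721 of that water:
0.721×0.734×(1−α)×978.1 = 127.86
(1−α) = 127.86/517.62 = 0.2470;  α = 0.7530.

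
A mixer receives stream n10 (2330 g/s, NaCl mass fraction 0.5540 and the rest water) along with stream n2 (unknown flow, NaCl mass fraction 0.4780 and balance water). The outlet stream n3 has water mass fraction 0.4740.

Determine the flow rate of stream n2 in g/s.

Let n2 be the unknown flow. Total out = 2330 + n2.
water balance: 1039.2 + 0.522·n2 = 0.474·(2330 + n2)
(0.522 − 0.474)·n2 = 0.474×2330 − 1039.2 = 65.24
n2 = 65.24 / 0.048 = 1359.2 g/s

1359 g/s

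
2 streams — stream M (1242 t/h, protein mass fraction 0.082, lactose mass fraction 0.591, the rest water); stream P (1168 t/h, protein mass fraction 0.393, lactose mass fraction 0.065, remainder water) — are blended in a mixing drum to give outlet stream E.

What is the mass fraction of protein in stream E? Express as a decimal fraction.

Total flow out = 1242 + 1168 = 2410 t/h.
protein in = 1242×0.082 + 1168×0.393 = 560.87 t/h.
protein mass fraction in E = 560.87/2410 = 0.233.

0.233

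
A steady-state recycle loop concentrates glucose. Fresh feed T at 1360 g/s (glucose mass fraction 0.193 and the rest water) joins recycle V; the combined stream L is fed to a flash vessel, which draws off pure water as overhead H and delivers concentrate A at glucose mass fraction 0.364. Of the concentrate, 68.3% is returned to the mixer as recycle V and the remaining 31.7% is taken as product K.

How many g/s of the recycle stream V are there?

Overall glucose balance (none leaves overhead): glucose in fresh feed = glucose in product, i.e. 1360×0.193 = (1−0.683)·A·0.364.
A = 262.48/(0.364×0.317) = 2274.8 g/s.
Recycle V = 0.683×2274.8 = 1553.7 g/s.

1554 g/s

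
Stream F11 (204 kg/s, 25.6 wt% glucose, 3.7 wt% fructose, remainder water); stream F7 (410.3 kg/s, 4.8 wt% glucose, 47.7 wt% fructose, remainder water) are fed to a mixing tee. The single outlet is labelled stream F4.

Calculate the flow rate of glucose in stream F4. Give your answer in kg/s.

71.92 kg/s

glucose out = glucose in = 204×0.256 + 410.3×0.048 = 71.918 kg/s.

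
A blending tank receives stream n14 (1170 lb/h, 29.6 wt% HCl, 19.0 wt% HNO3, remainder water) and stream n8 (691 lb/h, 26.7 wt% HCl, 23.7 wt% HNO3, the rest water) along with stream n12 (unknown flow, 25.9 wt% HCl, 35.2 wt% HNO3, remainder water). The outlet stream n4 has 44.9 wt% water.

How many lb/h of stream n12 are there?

1809 lb/h

Let n12 be the unknown flow. Total out = 1861 + n12.
water balance: 944.12 + 0.389·n12 = 0.449·(1861 + n12)
(0.389 − 0.449)·n12 = 0.449×1861 − 944.12 = -108.53
n12 = -108.53 / -0.060 = 1808.8 lb/h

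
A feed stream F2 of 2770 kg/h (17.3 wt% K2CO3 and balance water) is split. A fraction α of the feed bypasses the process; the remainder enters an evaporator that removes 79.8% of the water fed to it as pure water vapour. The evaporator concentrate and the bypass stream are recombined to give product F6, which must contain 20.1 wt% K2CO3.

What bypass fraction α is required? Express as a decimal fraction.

All 2770×0.173 = 479.21 kg/h of K2CO3 reaches F6, so F6 = 479.21/0.201 = 2384.1 kg/h and vapour = 385.87 kg/h.
The evaporator receives (1−α)·2770 of feed at 0.827 water and removes 0.798 of that water:
0.798×0.827×(1−α)×2770 = 385.87
(1−α) = 385.87/1828.1 = 0.2111;  α = 0.7889.

0.789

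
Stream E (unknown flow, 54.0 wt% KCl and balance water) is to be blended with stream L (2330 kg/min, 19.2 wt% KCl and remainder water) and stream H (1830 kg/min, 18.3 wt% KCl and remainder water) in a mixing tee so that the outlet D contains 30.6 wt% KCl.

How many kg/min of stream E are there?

Let E be the unknown flow. Total out = 4160 + E.
KCl balance: 782.25 + 0.540·E = 0.306·(4160 + E)
(0.540 − 0.306)·E = 0.306×4160 − 782.25 = 490.71
E = 490.71 / 0.234 = 2097.1 kg/min

2097 kg/min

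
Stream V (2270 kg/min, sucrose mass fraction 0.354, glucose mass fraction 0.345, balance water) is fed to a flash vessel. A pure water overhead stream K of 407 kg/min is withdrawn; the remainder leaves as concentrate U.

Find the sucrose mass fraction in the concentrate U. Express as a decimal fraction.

sucrose is not removed: 2270×0.354 = 803.58 kg/min of sucrose enters U.
Concentrate = 2270 − 407 = 1863 kg/min.
Mass fraction = 803.58/1863 = 0.431.

0.431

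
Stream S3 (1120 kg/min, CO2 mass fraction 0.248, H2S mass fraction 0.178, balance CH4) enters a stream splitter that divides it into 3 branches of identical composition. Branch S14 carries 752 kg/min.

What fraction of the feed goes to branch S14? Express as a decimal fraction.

0.671

Fraction to S14 = 752/1120 = 0.6714.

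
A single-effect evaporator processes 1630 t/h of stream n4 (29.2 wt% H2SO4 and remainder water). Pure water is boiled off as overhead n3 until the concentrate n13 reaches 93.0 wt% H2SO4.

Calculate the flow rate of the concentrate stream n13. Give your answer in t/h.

511.8 t/h

H2SO4 is conserved: 1630×0.292 = 475.96 t/h all reports to the concentrate.
Concentrate = 475.96/(target fraction) = 511.78 t/h.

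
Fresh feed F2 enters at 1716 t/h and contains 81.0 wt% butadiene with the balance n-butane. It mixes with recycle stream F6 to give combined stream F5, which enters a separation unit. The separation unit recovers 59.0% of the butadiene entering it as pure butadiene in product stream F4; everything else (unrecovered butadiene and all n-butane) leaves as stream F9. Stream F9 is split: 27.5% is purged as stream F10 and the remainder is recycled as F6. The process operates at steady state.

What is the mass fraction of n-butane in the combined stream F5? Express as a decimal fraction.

0.375

n-butane enters only via F2 and leaves only via the purge: 1716×0.190 = 0.275×(n-butane in F9), and the separation unit passes all n-butane, so n-butane in F5 = n-butane in F9 = 1185.6 t/h.
butadiene in F5: m_A = 1716×0.810 + (1−0.275)·(1−0.590)·m_A, so m_A = 1390/0.7027 = 1977.9 t/h.
F5 = 1977.9 + 1185.6 = 3163.5 t/h.
n-butane fraction in F5 = 1185.6/3163.5 = 0.375.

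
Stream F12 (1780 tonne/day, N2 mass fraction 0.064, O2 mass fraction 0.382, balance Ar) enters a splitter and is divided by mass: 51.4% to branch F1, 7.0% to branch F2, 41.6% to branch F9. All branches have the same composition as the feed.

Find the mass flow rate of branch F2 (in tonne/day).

Branch F2 flow = 0.070×1780 = 124.6 tonne/day.

124.6 tonne/day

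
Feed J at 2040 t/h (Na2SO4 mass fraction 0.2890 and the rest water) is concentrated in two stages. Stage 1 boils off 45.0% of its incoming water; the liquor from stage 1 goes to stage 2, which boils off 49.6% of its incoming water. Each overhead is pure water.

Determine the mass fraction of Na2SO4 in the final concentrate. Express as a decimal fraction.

water in feed = 2040×0.711 = 1450.4 t/h.
After stage 1: water left = (1−0.450)×1450.4 = 797.74; stream total = 1387.3 t/h.
After stage 2: water left = (1−0.496)×797.74 = 402.06; final concentrate = 991.62 t/h.
Na2SO4 fraction = 589.56/991.62 = 0.5945.

0.5945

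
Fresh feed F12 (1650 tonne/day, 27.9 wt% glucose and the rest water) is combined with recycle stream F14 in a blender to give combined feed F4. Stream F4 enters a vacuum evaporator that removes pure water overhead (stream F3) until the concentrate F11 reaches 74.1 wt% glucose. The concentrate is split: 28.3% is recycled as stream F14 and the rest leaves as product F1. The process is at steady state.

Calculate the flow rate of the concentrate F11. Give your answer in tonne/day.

Overall glucose balance (none leaves overhead): glucose in fresh feed = glucose in product, i.e. 1650×0.279 = (1−0.283)·F11·0.741.
F11 = 460.35/(0.741×0.717) = 866.46 tonne/day.

866.5 tonne/day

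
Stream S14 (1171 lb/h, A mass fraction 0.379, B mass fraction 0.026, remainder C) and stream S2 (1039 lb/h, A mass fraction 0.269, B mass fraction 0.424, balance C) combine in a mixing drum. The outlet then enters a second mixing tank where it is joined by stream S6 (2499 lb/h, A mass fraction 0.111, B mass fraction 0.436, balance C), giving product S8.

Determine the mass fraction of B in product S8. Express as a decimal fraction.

Overall, product flow = 4709 lb/h.
B in = 1171×0.026 + 1039×0.424 + 2499×0.436 = 1560.5 lb/h.
B fraction in S8 = 0.331.

0.331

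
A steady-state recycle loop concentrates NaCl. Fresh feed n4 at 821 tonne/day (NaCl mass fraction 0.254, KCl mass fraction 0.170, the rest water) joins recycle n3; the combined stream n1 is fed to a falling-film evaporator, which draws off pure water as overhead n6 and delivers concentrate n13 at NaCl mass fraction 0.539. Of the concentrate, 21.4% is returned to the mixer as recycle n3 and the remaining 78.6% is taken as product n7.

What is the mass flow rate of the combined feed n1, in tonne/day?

Overall NaCl balance (none leaves overhead): NaCl in fresh feed = NaCl in product, i.e. 821×0.254 = (1−0.214)·n13·0.539.
n13 = 208.53/(0.539×0.786) = 492.23 tonne/day.
Recycle n3 = 0.214×492.23 = 105.34 tonne/day.
Combined feed n1 = 821 + 105.34 = 926.34 tonne/day.

926.3 tonne/day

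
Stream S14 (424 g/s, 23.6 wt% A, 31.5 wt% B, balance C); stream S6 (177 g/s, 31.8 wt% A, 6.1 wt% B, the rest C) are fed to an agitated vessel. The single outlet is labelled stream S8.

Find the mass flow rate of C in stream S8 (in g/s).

C out = C in = 424×0.449 + 177×0.621 = 300.29 g/s.

300.3 g/s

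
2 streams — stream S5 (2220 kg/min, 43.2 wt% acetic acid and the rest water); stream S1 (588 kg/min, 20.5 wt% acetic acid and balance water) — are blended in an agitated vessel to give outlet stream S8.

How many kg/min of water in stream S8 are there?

1728 kg/min

water out = water in = 2220×0.568 + 588×0.795 = 1728.4 kg/min.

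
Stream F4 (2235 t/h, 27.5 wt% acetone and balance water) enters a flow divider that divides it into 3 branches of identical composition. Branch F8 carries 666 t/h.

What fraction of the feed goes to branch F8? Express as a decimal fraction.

0.298

Fraction to F8 = 666/2235 = 0.2980.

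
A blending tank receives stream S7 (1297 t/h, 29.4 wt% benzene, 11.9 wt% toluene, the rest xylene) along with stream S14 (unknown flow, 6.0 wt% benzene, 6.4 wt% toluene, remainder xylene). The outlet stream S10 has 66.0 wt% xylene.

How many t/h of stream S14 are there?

438.3 t/h

Let S14 be the unknown flow. Total out = 1297 + S14.
xylene balance: 761.34 + 0.876·S14 = 0.660·(1297 + S14)
(0.876 − 0.660)·S14 = 0.660×1297 − 761.34 = 94.681
S14 = 94.681 / 0.216 = 438.34 t/h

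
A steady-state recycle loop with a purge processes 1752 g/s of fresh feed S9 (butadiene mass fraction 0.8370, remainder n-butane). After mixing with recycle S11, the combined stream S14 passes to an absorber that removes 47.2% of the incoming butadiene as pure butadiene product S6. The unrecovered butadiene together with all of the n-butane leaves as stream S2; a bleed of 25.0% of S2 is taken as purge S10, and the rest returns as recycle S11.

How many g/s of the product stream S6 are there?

butadiene in S14: m_A = 1752×0.837 + (1−0.250)·(1−0.472)·m_A, so m_A = 1466.4/0.6040 = 2427.9 g/s.
Product S6 = 0.472×2427.9 = 1145.9 g/s.

1146 g/s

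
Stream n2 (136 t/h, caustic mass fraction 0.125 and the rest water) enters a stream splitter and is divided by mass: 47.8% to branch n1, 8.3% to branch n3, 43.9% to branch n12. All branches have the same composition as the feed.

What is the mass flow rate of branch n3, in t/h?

11.29 t/h

Branch n3 flow = 0.083×136 = 11.288 t/h.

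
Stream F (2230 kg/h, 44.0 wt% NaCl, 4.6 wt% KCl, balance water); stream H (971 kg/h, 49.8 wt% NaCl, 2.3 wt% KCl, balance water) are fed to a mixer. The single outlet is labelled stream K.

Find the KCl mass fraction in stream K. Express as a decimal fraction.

0.039

Total flow out = 2230 + 971 = 3201 kg/h.
KCl in = 2230×0.046 + 971×0.023 = 124.91 kg/h.
KCl mass fraction in K = 124.91/3201 = 0.039.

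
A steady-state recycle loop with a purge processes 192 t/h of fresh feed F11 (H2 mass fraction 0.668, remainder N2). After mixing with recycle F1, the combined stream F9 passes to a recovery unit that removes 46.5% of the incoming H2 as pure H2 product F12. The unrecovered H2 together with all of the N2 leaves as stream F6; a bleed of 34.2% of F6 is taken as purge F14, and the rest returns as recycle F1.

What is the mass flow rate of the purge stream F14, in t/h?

99.96 t/h

N2 enters only via F11 and leaves only via the purge: 192×0.332 = 0.342×(N2 in F6), and the recovery unit passes all N2, so N2 in F9 = N2 in F6 = 186.39 t/h.
H2 in F9: m_A = 192×0.668 + (1−0.342)·(1−0.465)·m_A, so m_A = 128.26/0.6480 = 197.94 t/h.
F6 = (1−0.465)×197.94 + 186.39 = 292.28 t/h.
Purge F14 = 0.342×292.28 = 99.96 t/h.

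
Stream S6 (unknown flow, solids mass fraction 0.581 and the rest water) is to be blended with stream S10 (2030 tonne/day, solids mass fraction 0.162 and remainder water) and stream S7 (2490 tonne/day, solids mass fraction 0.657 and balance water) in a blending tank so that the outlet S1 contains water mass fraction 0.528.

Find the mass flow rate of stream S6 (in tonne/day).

1547 tonne/day

Let S6 be the unknown flow. Total out = 4520 + S6.
water balance: 2555.2 + 0.419·S6 = 0.528·(4520 + S6)
(0.419 − 0.528)·S6 = 0.528×4520 − 2555.2 = -168.65
S6 = -168.65 / -0.109 = 1547.2 tonne/day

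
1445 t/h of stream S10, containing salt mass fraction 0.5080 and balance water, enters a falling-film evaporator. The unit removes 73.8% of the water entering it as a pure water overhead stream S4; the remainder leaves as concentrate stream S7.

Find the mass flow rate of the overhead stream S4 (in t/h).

water entering = 1445×0.492 = 710.94 t/h; overhead removed = 0.738×710.94 = 524.67 t/h.

524.7 t/h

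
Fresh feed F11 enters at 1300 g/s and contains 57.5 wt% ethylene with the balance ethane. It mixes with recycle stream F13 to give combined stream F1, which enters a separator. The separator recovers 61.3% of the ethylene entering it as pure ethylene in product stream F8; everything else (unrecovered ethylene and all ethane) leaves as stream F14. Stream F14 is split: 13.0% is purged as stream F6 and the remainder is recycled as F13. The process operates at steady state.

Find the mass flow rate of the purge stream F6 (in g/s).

ethane enters only via F11 and leaves only via the purge: 1300×0.425 = 0.130×(ethane in F14), and the separator passes all ethane, so ethane in F1 = ethane in F14 = 4250 g/s.
ethylene in F1: m_A = 1300×0.575 + (1−0.130)·(1−0.613)·m_A, so m_A = 747.5/0.6633 = 1126.9 g/s.
F14 = (1−0.613)×1126.9 + 4250 = 4686.1 g/s.
Purge F6 = 0.130×4686.1 = 609.2 g/s.

609.2 g/s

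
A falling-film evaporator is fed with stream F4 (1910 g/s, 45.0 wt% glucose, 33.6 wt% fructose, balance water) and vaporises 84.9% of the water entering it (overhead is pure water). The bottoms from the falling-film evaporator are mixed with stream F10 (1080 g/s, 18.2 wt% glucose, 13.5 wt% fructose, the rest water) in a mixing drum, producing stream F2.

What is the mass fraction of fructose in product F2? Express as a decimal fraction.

0.298

Vapour removed = 0.849×0.214×1910 = 347.02 g/s; concentrate = 1563 g/s.
fructose reaching the mixer = 641.76 (from concentrate) + 1080×0.135 = 787.56 g/s.
Product flow = 1563 + 1080 = 2643 g/s; fructose fraction = 0.298.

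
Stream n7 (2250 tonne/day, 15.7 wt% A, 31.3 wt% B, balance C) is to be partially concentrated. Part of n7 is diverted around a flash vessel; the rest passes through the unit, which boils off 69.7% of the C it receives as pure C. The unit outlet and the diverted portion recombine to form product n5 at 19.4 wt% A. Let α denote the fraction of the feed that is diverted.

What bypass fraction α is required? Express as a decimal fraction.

All 2250×0.157 = 353.25 tonne/day of A reaches n5, so n5 = 353.25/0.194 = 1820.9 tonne/day and vapour = 429.12 tonne/day.
The evaporator receives (1−α)·2250 of feed at 0.530 C and removes 0.697 of that C:
0.697×0.530×(1−α)×2250 = 429.12
(1−α) = 429.12/831.17 = 0.5163;  α = 0.4837.

0.484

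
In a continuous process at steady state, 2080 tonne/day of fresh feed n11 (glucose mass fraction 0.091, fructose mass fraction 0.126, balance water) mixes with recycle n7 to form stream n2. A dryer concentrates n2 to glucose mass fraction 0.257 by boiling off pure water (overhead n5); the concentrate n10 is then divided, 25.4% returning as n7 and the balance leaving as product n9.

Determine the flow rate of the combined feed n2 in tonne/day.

Overall glucose balance (none leaves overhead): glucose in fresh feed = glucose in product, i.e. 2080×0.091 = (1−0.254)·n10·0.257.
n10 = 189.28/(0.257×0.746) = 987.26 tonne/day.
Recycle n7 = 0.254×987.26 = 250.76 tonne/day.
Combined feed n2 = 2080 + 250.76 = 2330.8 tonne/day.

2331 tonne/day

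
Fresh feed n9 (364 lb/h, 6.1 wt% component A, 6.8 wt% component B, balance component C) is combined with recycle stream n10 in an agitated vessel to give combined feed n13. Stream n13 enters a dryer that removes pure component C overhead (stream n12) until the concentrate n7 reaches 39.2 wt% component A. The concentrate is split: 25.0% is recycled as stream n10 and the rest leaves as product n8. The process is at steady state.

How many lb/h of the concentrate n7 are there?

Overall component A balance (none leaves overhead): component A in fresh feed = component A in product, i.e. 364×0.061 = (1−0.250)·n7·0.392.
n7 = 22.204/(0.392×0.750) = 75.524 lb/h.

75.52 lb/h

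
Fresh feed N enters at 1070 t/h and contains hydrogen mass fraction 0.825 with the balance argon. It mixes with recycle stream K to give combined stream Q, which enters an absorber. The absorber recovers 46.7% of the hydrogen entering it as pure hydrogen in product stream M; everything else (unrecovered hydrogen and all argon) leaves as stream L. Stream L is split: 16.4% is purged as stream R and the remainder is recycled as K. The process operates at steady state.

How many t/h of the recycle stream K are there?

1664 t/h

argon enters only via N and leaves only via the purge: 1070×0.175 = 0.164×(argon in L), and the absorber passes all argon, so argon in Q = argon in L = 1141.8 t/h.
hydrogen in Q: m_A = 1070×0.825 + (1−0.164)·(1−0.467)·m_A, so m_A = 882.75/0.5544 = 1592.2 t/h.
L = (1−0.467)×1592.2 + 1141.8 = 1990.4 t/h.
Recycle K = (1−0.164)×1990.4 = 1664 t/h.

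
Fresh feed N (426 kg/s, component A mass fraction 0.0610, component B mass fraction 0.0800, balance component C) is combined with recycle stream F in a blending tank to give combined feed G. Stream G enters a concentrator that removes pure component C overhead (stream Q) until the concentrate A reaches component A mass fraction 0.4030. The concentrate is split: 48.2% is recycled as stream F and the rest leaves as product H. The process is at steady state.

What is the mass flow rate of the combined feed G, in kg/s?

Overall component A balance (none leaves overhead): component A in fresh feed = component A in product, i.e. 426×0.061 = (1−0.482)·A·0.403.
A = 25.986/(0.403×0.518) = 124.48 kg/s.
Recycle F = 0.482×124.48 = 60 kg/s.
Combined feed G = 426 + 60 = 486 kg/s.

486 kg/s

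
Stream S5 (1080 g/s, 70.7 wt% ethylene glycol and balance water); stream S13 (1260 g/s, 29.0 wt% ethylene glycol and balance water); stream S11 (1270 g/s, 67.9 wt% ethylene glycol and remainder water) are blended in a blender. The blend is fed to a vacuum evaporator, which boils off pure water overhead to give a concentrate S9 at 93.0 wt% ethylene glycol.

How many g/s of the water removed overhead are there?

1469 g/s

ethylene glycol entering = 1080×0.707 + 1260×0.290 + 1270×0.679 = 1991.3 g/s.
All ethylene glycol reports to S9, so S9 = 1991.3/0.930 = 2141.2 g/s.
Total feed = 3610 g/s; overhead = 3610 − 2141.2 = 1468.8 g/s.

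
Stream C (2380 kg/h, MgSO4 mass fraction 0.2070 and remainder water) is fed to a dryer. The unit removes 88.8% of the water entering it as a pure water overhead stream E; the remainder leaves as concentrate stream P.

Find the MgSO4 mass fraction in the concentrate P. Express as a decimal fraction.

MgSO4 is not removed: 2380×0.207 = 492.66 kg/h of MgSO4 enters P.
water entering = 2380×0.793 = 1887.3 kg/h; overhead removed = 0.888×1887.3 = 1676 kg/h.
Concentrate = 2380 − 1676 = 704.04 kg/h.
Mass fraction = 492.66/704.04 = 0.6998.

0.6998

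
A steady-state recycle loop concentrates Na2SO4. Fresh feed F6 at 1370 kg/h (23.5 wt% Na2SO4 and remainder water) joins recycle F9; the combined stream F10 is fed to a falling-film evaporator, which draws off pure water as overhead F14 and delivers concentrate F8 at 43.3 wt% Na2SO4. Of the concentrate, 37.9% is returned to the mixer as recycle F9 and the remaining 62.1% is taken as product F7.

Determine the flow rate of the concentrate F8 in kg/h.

Overall Na2SO4 balance (none leaves overhead): Na2SO4 in fresh feed = Na2SO4 in product, i.e. 1370×0.235 = (1−0.379)·F8·0.433.
F8 = 321.95/(0.433×0.621) = 1197.3 kg/h.

1197 kg/h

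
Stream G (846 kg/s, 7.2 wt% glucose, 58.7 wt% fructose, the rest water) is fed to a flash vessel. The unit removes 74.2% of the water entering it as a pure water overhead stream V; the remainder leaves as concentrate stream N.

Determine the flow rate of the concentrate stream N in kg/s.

water entering = 846×0.341 = 288.49 kg/s; overhead removed = 0.742×288.49 = 214.06 kg/s.
Concentrate = 846 − 214.06 = 631.94 kg/s.

631.9 kg/s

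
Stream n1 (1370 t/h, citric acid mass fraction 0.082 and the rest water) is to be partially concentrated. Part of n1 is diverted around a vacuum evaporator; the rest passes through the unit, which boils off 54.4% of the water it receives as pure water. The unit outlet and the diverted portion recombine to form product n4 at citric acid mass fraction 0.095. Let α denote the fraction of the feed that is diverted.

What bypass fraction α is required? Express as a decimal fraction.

All 1370×0.082 = 112.34 t/h of citric acid reaches n4, so n4 = 112.34/0.095 = 1182.5 t/h and vapour = 187.47 t/h.
The evaporator receives (1−α)·1370 of feed at 0.918 water and removes 0.544 of that water:
0.544×0.918×(1−α)×1370 = 187.47
(1−α) = 187.47/684.17 = 0.2740;  α = 0.7260.

0.726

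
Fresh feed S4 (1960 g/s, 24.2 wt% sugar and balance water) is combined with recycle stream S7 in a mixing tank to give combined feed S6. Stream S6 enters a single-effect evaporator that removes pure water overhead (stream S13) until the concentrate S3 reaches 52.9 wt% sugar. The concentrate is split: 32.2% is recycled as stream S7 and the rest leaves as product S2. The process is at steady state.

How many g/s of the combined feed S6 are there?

2386 g/s

Overall sugar balance (none leaves overhead): sugar in fresh feed = sugar in product, i.e. 1960×0.242 = (1−0.322)·S3·0.529.
S3 = 474.32/(0.529×0.678) = 1322.5 g/s.
Recycle S7 = 0.322×1322.5 = 425.84 g/s.
Combined feed S6 = 1960 + 425.84 = 2385.8 g/s.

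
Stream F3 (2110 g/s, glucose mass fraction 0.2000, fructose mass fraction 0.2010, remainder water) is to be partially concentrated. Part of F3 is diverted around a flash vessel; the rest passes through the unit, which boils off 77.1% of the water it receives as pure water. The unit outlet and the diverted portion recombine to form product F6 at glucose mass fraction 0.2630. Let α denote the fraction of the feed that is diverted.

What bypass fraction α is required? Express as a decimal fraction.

0.481

All 2110×0.200 = 422 g/s of glucose reaches F6, so F6 = 422/0.263 = 1604.6 g/s and vapour = 505.44 g/s.
The evaporator receives (1−α)·2110 of feed at 0.599 water and removes 0.771 of that water:
0.771×0.599×(1−α)×2110 = 505.44
(1−α) = 505.44/974.46 = 0.5187;  α = 0.4813.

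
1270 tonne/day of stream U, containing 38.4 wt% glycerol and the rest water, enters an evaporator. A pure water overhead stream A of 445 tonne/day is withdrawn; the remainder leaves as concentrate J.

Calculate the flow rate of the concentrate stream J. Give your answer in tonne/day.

Concentrate = 1270 − 445 = 825 tonne/day.

825 tonne/day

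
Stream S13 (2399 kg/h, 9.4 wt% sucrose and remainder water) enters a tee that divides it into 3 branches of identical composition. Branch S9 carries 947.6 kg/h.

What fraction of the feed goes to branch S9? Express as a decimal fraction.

0.395

Fraction to S9 = 947.6/2399 = 0.3950.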